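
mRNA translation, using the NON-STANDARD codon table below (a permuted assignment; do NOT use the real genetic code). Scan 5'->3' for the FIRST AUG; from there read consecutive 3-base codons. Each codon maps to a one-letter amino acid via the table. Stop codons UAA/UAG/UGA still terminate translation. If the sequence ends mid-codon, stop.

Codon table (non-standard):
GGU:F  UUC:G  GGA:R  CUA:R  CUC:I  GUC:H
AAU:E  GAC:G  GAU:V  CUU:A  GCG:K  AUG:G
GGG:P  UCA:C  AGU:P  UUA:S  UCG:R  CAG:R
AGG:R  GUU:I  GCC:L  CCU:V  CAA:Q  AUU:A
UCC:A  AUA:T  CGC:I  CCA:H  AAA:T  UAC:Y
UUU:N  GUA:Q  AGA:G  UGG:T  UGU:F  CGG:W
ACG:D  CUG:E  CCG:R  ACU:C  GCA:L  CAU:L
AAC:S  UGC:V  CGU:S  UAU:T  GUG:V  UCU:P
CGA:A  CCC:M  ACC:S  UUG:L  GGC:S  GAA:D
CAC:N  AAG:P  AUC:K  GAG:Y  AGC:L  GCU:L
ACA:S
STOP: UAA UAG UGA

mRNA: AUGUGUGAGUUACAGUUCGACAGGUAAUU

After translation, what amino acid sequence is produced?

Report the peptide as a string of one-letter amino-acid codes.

Answer: GFYSRGGR

Derivation:
start AUG at pos 0
pos 0: AUG -> G; peptide=G
pos 3: UGU -> F; peptide=GF
pos 6: GAG -> Y; peptide=GFY
pos 9: UUA -> S; peptide=GFYS
pos 12: CAG -> R; peptide=GFYSR
pos 15: UUC -> G; peptide=GFYSRG
pos 18: GAC -> G; peptide=GFYSRGG
pos 21: AGG -> R; peptide=GFYSRGGR
pos 24: UAA -> STOP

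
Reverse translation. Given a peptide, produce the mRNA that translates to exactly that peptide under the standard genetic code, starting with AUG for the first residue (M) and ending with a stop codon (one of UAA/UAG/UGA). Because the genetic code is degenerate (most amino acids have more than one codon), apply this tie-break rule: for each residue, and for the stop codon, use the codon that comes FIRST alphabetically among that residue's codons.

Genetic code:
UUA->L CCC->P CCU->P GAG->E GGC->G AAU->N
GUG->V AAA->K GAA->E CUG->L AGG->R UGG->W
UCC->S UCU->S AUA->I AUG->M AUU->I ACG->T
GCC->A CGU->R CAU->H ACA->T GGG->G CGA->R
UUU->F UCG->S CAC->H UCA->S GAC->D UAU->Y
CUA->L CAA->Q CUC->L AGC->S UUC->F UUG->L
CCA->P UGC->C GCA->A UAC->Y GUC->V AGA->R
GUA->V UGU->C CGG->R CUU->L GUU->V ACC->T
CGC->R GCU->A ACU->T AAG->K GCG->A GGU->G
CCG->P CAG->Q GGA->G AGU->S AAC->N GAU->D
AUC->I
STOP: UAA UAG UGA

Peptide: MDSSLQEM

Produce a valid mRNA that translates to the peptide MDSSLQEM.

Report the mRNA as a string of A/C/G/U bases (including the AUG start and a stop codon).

Answer: mRNA: AUGGACAGCAGCCUACAAGAAAUGUAA

Derivation:
residue 1: M -> AUG (start codon)
residue 2: D codons sorted = GAC,GAU -> pick first = GAC
residue 3: S codons sorted = AGC,AGU,UCA,UCC,UCG,UCU -> pick first = AGC
residue 4: S codons sorted = AGC,AGU,UCA,UCC,UCG,UCU -> pick first = AGC
residue 5: L codons sorted = CUA,CUC,CUG,CUU,UUA,UUG -> pick first = CUA
residue 6: Q codons sorted = CAA,CAG -> pick first = CAA
residue 7: E codons sorted = GAA,GAG -> pick first = GAA
residue 8: M -> AUG (only codon)
terminator: stop codons sorted = UAA,UAG,UGA -> pick first = UAA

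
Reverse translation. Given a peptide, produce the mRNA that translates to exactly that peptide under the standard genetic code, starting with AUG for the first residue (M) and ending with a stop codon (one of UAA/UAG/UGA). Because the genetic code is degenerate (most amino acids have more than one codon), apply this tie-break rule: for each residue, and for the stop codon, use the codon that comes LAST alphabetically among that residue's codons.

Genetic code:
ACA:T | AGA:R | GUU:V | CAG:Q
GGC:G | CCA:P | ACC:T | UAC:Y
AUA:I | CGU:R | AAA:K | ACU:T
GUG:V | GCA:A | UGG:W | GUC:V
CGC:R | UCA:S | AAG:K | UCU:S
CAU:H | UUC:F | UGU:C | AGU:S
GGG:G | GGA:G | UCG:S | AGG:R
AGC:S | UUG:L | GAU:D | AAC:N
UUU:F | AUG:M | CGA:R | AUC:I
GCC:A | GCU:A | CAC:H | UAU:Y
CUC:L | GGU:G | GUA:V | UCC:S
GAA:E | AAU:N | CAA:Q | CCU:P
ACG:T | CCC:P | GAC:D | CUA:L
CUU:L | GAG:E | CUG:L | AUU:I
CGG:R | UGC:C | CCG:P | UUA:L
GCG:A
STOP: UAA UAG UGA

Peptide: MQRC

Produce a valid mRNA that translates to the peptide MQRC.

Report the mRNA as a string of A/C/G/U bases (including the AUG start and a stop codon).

residue 1: M -> AUG (start codon)
residue 2: Q codons sorted = CAA,CAG -> pick last = CAG
residue 3: R codons sorted = AGA,AGG,CGA,CGC,CGG,CGU -> pick last = CGU
residue 4: C codons sorted = UGC,UGU -> pick last = UGU
terminator: stop codons sorted = UAA,UAG,UGA -> pick last = UGA

Answer: mRNA: AUGCAGCGUUGUUGA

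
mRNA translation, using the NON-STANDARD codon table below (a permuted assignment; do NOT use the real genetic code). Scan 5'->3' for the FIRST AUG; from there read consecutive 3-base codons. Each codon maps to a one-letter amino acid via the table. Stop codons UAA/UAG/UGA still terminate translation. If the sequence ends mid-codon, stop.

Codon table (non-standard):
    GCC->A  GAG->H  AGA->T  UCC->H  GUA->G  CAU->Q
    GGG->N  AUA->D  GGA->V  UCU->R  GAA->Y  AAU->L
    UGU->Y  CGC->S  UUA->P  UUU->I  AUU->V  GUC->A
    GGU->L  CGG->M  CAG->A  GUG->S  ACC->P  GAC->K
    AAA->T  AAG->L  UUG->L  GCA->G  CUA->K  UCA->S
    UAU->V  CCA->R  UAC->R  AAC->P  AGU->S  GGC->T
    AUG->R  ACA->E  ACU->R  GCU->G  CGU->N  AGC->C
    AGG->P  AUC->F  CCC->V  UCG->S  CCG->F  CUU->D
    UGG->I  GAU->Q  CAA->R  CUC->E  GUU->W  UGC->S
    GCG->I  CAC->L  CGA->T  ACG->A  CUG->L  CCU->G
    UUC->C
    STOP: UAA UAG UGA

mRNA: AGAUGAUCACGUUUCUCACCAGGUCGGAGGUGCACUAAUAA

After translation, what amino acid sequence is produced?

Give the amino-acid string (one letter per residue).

Answer: RFAIEPPSHSL

Derivation:
start AUG at pos 2
pos 2: AUG -> R; peptide=R
pos 5: AUC -> F; peptide=RF
pos 8: ACG -> A; peptide=RFA
pos 11: UUU -> I; peptide=RFAI
pos 14: CUC -> E; peptide=RFAIE
pos 17: ACC -> P; peptide=RFAIEP
pos 20: AGG -> P; peptide=RFAIEPP
pos 23: UCG -> S; peptide=RFAIEPPS
pos 26: GAG -> H; peptide=RFAIEPPSH
pos 29: GUG -> S; peptide=RFAIEPPSHS
pos 32: CAC -> L; peptide=RFAIEPPSHSL
pos 35: UAA -> STOP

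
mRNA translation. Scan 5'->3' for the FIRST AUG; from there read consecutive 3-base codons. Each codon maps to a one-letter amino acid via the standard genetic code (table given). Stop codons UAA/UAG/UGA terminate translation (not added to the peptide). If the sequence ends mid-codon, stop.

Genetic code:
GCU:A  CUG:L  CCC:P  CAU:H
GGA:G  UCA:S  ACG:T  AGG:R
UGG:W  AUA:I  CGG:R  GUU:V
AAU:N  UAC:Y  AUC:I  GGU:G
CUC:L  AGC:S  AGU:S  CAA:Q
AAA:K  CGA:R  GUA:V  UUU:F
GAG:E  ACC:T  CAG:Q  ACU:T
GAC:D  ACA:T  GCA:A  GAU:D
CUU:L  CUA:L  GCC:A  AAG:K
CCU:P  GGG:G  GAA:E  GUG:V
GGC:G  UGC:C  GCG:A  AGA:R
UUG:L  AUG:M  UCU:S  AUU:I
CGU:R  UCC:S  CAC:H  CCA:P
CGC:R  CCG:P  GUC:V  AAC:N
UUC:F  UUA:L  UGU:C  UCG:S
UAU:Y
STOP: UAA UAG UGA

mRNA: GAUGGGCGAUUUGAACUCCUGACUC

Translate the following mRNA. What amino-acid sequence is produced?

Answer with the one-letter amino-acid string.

Answer: MGDLNS

Derivation:
start AUG at pos 1
pos 1: AUG -> M; peptide=M
pos 4: GGC -> G; peptide=MG
pos 7: GAU -> D; peptide=MGD
pos 10: UUG -> L; peptide=MGDL
pos 13: AAC -> N; peptide=MGDLN
pos 16: UCC -> S; peptide=MGDLNS
pos 19: UGA -> STOP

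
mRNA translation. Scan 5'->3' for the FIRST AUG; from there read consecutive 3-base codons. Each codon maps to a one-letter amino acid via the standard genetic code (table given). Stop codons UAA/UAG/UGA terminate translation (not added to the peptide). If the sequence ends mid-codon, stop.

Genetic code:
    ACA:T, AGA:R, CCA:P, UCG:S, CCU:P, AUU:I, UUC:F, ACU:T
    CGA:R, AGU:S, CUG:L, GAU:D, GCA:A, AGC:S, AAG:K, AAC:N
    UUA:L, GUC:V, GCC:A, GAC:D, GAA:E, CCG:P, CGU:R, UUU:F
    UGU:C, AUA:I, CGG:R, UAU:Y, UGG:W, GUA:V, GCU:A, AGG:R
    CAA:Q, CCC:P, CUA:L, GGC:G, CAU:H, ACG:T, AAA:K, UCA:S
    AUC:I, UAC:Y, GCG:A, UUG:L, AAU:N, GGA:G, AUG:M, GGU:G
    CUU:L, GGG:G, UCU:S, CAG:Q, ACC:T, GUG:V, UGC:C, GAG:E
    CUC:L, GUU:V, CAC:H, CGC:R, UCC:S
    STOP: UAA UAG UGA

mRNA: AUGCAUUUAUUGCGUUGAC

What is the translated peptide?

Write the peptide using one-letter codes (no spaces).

start AUG at pos 0
pos 0: AUG -> M; peptide=M
pos 3: CAU -> H; peptide=MH
pos 6: UUA -> L; peptide=MHL
pos 9: UUG -> L; peptide=MHLL
pos 12: CGU -> R; peptide=MHLLR
pos 15: UGA -> STOP

Answer: MHLLR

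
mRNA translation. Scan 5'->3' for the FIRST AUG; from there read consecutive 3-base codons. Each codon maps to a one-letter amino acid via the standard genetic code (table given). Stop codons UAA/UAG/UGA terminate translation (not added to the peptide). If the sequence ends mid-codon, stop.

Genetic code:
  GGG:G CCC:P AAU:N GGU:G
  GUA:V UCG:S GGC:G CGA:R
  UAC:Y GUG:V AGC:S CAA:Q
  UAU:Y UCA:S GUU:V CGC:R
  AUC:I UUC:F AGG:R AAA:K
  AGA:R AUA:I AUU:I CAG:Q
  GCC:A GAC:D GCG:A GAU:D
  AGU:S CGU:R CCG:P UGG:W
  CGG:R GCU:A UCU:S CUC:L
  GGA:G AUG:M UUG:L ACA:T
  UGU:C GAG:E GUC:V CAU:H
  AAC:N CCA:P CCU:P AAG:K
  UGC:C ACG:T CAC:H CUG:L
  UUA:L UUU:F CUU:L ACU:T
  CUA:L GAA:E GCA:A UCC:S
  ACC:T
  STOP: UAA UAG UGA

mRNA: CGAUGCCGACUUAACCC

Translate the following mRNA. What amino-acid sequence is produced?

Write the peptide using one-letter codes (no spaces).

start AUG at pos 2
pos 2: AUG -> M; peptide=M
pos 5: CCG -> P; peptide=MP
pos 8: ACU -> T; peptide=MPT
pos 11: UAA -> STOP

Answer: MPT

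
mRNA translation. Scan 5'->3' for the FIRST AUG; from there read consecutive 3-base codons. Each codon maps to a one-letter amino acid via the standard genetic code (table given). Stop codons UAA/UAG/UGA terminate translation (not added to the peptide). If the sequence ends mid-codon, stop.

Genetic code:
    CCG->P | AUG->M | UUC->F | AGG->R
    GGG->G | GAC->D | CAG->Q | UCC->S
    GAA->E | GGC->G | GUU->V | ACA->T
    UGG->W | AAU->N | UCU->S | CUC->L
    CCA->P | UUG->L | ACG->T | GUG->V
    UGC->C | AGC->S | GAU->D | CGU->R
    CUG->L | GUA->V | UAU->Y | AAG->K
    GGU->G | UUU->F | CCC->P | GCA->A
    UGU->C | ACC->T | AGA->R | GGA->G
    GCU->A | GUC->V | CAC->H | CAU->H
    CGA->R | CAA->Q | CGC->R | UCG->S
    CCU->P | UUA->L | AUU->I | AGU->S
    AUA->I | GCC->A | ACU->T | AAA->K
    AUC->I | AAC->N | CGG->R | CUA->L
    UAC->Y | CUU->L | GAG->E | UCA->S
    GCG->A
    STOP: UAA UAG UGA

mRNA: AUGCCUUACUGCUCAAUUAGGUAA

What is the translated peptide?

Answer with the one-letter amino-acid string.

Answer: MPYCSIR

Derivation:
start AUG at pos 0
pos 0: AUG -> M; peptide=M
pos 3: CCU -> P; peptide=MP
pos 6: UAC -> Y; peptide=MPY
pos 9: UGC -> C; peptide=MPYC
pos 12: UCA -> S; peptide=MPYCS
pos 15: AUU -> I; peptide=MPYCSI
pos 18: AGG -> R; peptide=MPYCSIR
pos 21: UAA -> STOP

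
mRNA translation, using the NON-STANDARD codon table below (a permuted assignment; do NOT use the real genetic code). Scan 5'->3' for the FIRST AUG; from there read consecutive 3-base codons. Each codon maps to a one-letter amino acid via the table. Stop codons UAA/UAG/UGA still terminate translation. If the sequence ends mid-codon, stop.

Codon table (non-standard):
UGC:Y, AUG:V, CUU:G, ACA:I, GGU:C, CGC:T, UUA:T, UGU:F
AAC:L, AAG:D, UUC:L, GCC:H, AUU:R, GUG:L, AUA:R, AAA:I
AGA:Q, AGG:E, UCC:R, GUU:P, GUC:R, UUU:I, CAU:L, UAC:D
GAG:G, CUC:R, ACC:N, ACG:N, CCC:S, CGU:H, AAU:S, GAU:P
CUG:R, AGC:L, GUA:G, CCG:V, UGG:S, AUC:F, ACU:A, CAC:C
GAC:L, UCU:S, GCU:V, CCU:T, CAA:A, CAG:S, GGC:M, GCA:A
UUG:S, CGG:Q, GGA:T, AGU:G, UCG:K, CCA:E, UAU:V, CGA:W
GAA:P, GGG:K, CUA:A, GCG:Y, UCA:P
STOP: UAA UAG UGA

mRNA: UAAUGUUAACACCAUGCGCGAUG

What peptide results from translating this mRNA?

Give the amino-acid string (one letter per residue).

start AUG at pos 2
pos 2: AUG -> V; peptide=V
pos 5: UUA -> T; peptide=VT
pos 8: ACA -> I; peptide=VTI
pos 11: CCA -> E; peptide=VTIE
pos 14: UGC -> Y; peptide=VTIEY
pos 17: GCG -> Y; peptide=VTIEYY
pos 20: AUG -> V; peptide=VTIEYYV
pos 23: only 0 nt remain (<3), stop (end of mRNA)

Answer: VTIEYYV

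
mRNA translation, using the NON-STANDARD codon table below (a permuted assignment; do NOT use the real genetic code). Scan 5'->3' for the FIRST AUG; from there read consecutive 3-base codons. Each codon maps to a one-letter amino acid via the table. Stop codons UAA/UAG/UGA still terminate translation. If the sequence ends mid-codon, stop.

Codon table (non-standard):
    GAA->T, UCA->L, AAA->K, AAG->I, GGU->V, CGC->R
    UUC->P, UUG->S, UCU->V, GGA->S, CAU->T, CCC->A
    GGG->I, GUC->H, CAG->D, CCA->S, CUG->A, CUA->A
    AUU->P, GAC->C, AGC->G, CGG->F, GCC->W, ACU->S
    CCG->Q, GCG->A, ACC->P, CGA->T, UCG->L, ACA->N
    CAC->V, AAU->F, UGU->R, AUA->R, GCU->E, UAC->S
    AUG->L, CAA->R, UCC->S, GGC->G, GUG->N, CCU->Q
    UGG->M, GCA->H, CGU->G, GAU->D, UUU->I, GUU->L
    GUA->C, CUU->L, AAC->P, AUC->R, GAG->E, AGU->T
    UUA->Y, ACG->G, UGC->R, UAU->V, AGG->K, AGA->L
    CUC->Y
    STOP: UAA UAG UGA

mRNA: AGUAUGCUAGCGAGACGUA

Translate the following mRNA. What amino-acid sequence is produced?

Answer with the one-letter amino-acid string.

start AUG at pos 3
pos 3: AUG -> L; peptide=L
pos 6: CUA -> A; peptide=LA
pos 9: GCG -> A; peptide=LAA
pos 12: AGA -> L; peptide=LAAL
pos 15: CGU -> G; peptide=LAALG
pos 18: only 1 nt remain (<3), stop (end of mRNA)

Answer: LAALG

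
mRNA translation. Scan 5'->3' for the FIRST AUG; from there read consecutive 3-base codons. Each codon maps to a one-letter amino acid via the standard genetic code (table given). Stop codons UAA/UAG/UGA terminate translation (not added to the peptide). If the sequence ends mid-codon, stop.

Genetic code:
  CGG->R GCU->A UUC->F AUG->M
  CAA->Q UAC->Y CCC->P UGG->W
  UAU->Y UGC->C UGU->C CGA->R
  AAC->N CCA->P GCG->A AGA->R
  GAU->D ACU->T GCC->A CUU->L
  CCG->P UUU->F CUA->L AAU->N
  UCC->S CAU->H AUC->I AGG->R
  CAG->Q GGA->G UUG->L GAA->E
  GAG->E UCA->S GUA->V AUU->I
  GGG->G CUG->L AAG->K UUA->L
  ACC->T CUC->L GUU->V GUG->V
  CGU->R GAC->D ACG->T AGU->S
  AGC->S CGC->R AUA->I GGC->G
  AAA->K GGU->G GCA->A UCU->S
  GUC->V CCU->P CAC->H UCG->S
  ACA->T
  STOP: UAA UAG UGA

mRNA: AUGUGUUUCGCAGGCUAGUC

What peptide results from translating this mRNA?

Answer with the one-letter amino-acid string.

Answer: MCFAG

Derivation:
start AUG at pos 0
pos 0: AUG -> M; peptide=M
pos 3: UGU -> C; peptide=MC
pos 6: UUC -> F; peptide=MCF
pos 9: GCA -> A; peptide=MCFA
pos 12: GGC -> G; peptide=MCFAG
pos 15: UAG -> STOP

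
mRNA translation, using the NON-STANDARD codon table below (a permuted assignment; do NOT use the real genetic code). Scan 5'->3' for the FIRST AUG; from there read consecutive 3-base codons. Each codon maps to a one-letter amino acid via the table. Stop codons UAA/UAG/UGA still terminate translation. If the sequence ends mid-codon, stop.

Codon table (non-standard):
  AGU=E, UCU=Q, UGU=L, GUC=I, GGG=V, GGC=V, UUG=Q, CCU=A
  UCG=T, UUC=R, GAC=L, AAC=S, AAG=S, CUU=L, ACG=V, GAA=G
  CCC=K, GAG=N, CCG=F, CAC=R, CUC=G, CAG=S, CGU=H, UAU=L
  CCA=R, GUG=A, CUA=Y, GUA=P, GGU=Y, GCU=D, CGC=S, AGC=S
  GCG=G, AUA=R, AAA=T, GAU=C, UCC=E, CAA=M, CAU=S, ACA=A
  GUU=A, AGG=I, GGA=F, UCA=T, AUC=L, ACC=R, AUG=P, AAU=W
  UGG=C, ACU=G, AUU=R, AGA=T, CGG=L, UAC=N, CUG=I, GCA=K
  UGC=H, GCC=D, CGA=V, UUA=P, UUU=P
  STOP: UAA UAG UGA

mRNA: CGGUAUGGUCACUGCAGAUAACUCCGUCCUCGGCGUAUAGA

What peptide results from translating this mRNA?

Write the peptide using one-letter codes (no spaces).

Answer: PIGKCSEIGVP

Derivation:
start AUG at pos 4
pos 4: AUG -> P; peptide=P
pos 7: GUC -> I; peptide=PI
pos 10: ACU -> G; peptide=PIG
pos 13: GCA -> K; peptide=PIGK
pos 16: GAU -> C; peptide=PIGKC
pos 19: AAC -> S; peptide=PIGKCS
pos 22: UCC -> E; peptide=PIGKCSE
pos 25: GUC -> I; peptide=PIGKCSEI
pos 28: CUC -> G; peptide=PIGKCSEIG
pos 31: GGC -> V; peptide=PIGKCSEIGV
pos 34: GUA -> P; peptide=PIGKCSEIGVP
pos 37: UAG -> STOP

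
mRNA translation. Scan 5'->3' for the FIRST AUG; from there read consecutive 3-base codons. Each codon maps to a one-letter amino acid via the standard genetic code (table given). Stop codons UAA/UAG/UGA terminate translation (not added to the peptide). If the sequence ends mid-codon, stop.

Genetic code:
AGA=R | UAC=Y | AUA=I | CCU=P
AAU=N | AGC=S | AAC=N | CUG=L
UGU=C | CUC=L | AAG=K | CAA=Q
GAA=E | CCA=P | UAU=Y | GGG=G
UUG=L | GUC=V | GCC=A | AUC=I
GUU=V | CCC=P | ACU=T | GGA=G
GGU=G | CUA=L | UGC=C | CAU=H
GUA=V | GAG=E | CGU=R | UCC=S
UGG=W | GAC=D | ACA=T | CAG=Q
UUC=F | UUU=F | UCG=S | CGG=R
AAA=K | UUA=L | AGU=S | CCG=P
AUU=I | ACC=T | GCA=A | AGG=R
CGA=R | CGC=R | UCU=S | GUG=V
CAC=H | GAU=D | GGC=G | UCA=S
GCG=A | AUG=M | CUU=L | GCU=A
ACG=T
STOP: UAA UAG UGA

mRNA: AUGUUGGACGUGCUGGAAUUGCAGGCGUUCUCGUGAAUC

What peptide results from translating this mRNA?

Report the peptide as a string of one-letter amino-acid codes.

start AUG at pos 0
pos 0: AUG -> M; peptide=M
pos 3: UUG -> L; peptide=ML
pos 6: GAC -> D; peptide=MLD
pos 9: GUG -> V; peptide=MLDV
pos 12: CUG -> L; peptide=MLDVL
pos 15: GAA -> E; peptide=MLDVLE
pos 18: UUG -> L; peptide=MLDVLEL
pos 21: CAG -> Q; peptide=MLDVLELQ
pos 24: GCG -> A; peptide=MLDVLELQA
pos 27: UUC -> F; peptide=MLDVLELQAF
pos 30: UCG -> S; peptide=MLDVLELQAFS
pos 33: UGA -> STOP

Answer: MLDVLELQAFS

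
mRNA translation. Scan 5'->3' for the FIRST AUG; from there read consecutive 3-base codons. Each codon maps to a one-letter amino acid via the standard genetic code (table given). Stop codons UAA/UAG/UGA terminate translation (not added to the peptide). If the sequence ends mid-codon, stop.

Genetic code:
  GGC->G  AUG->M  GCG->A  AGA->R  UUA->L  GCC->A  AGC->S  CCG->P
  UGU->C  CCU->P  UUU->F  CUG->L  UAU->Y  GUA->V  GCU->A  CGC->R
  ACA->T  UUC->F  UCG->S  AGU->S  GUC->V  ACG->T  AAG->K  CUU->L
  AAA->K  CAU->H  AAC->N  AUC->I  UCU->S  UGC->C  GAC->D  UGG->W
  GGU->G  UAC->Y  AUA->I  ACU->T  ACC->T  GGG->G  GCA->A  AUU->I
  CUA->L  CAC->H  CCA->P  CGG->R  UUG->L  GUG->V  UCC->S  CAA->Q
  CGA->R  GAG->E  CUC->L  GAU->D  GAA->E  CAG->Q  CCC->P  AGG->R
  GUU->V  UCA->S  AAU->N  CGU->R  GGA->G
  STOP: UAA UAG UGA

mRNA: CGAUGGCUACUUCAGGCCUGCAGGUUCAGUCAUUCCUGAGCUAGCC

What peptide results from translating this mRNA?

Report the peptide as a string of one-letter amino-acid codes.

start AUG at pos 2
pos 2: AUG -> M; peptide=M
pos 5: GCU -> A; peptide=MA
pos 8: ACU -> T; peptide=MAT
pos 11: UCA -> S; peptide=MATS
pos 14: GGC -> G; peptide=MATSG
pos 17: CUG -> L; peptide=MATSGL
pos 20: CAG -> Q; peptide=MATSGLQ
pos 23: GUU -> V; peptide=MATSGLQV
pos 26: CAG -> Q; peptide=MATSGLQVQ
pos 29: UCA -> S; peptide=MATSGLQVQS
pos 32: UUC -> F; peptide=MATSGLQVQSF
pos 35: CUG -> L; peptide=MATSGLQVQSFL
pos 38: AGC -> S; peptide=MATSGLQVQSFLS
pos 41: UAG -> STOP

Answer: MATSGLQVQSFLS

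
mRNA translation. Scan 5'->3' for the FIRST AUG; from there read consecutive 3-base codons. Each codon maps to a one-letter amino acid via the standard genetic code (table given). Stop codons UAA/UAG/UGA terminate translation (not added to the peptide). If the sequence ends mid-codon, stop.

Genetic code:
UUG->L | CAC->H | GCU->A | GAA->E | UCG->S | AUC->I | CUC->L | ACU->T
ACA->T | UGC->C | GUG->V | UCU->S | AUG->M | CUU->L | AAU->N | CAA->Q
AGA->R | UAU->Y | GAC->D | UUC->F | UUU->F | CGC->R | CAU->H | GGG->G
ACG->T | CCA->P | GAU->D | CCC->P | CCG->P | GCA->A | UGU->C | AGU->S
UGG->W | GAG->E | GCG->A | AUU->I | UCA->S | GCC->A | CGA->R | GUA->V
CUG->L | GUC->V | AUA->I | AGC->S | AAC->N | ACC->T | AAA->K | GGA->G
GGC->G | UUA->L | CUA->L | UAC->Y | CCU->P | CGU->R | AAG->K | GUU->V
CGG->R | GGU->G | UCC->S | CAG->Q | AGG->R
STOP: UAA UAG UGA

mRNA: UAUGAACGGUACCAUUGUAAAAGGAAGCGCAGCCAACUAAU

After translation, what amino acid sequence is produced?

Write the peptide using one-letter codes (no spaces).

start AUG at pos 1
pos 1: AUG -> M; peptide=M
pos 4: AAC -> N; peptide=MN
pos 7: GGU -> G; peptide=MNG
pos 10: ACC -> T; peptide=MNGT
pos 13: AUU -> I; peptide=MNGTI
pos 16: GUA -> V; peptide=MNGTIV
pos 19: AAA -> K; peptide=MNGTIVK
pos 22: GGA -> G; peptide=MNGTIVKG
pos 25: AGC -> S; peptide=MNGTIVKGS
pos 28: GCA -> A; peptide=MNGTIVKGSA
pos 31: GCC -> A; peptide=MNGTIVKGSAA
pos 34: AAC -> N; peptide=MNGTIVKGSAAN
pos 37: UAA -> STOP

Answer: MNGTIVKGSAAN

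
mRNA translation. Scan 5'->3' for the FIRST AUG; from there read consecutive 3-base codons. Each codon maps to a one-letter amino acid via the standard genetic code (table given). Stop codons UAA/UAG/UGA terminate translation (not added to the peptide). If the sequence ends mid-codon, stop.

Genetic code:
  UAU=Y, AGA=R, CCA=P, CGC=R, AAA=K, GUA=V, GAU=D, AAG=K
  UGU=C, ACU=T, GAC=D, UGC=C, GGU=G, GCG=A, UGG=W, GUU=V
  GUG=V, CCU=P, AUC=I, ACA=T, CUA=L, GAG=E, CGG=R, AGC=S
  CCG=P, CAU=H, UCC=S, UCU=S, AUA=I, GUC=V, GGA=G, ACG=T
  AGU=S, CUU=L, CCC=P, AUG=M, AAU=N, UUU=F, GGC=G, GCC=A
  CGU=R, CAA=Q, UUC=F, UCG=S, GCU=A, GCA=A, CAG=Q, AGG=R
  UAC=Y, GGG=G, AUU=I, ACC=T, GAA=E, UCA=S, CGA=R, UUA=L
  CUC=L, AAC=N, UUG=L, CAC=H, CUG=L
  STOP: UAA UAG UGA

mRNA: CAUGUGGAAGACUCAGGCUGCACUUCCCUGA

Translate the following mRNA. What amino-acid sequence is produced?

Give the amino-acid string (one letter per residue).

Answer: MWKTQAALP

Derivation:
start AUG at pos 1
pos 1: AUG -> M; peptide=M
pos 4: UGG -> W; peptide=MW
pos 7: AAG -> K; peptide=MWK
pos 10: ACU -> T; peptide=MWKT
pos 13: CAG -> Q; peptide=MWKTQ
pos 16: GCU -> A; peptide=MWKTQA
pos 19: GCA -> A; peptide=MWKTQAA
pos 22: CUU -> L; peptide=MWKTQAAL
pos 25: CCC -> P; peptide=MWKTQAALP
pos 28: UGA -> STOP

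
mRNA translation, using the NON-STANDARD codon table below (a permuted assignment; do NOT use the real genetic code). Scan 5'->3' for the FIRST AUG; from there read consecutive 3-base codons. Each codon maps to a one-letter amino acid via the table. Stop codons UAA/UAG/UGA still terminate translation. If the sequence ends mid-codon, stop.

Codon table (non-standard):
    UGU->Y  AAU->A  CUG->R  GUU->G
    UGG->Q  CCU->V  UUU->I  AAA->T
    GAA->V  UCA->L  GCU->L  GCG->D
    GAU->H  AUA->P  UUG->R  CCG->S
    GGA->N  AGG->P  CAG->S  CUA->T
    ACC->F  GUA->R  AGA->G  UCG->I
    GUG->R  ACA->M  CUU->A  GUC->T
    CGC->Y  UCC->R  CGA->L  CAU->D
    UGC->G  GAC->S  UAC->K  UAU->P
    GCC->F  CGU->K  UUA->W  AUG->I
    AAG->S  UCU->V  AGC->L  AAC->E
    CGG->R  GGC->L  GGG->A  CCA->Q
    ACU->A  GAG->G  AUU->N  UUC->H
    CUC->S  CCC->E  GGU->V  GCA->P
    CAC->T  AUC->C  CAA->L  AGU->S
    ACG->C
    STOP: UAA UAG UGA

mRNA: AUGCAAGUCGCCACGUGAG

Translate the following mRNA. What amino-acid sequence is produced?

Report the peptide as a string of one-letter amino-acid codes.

start AUG at pos 0
pos 0: AUG -> I; peptide=I
pos 3: CAA -> L; peptide=IL
pos 6: GUC -> T; peptide=ILT
pos 9: GCC -> F; peptide=ILTF
pos 12: ACG -> C; peptide=ILTFC
pos 15: UGA -> STOP

Answer: ILTFC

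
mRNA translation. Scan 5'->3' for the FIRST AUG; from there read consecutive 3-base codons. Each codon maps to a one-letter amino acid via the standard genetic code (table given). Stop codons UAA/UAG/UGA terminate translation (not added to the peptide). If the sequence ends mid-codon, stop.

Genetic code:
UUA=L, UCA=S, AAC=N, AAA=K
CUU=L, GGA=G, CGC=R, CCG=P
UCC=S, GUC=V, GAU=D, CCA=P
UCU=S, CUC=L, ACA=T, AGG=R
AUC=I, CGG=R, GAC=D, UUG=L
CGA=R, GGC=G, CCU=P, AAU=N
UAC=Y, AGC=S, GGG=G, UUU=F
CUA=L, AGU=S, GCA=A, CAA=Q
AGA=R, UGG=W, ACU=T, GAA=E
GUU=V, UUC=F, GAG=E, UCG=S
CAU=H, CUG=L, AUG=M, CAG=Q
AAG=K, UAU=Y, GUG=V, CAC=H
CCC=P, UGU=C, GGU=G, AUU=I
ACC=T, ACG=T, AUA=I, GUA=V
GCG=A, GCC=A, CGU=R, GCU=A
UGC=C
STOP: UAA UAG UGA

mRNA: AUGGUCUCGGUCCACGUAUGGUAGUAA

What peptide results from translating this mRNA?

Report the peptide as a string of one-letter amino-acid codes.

start AUG at pos 0
pos 0: AUG -> M; peptide=M
pos 3: GUC -> V; peptide=MV
pos 6: UCG -> S; peptide=MVS
pos 9: GUC -> V; peptide=MVSV
pos 12: CAC -> H; peptide=MVSVH
pos 15: GUA -> V; peptide=MVSVHV
pos 18: UGG -> W; peptide=MVSVHVW
pos 21: UAG -> STOP

Answer: MVSVHVW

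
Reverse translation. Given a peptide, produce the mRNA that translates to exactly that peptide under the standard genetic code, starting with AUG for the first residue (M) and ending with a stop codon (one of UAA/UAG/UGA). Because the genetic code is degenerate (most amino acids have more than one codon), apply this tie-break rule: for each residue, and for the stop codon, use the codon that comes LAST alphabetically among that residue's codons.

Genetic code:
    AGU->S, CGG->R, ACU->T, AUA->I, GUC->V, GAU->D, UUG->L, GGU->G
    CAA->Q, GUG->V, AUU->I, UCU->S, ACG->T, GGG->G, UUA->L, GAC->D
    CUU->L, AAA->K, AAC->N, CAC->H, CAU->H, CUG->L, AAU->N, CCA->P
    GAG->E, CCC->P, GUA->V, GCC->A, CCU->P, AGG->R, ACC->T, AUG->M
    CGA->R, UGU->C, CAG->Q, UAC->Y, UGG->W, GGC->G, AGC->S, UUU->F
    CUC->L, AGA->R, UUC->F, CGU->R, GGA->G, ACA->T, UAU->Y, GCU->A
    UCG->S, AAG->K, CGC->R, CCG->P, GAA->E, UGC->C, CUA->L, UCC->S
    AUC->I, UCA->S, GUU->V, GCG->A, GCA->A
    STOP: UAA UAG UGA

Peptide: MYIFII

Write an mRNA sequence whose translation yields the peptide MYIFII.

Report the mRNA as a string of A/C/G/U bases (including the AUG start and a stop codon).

residue 1: M -> AUG (start codon)
residue 2: Y codons sorted = UAC,UAU -> pick last = UAU
residue 3: I codons sorted = AUA,AUC,AUU -> pick last = AUU
residue 4: F codons sorted = UUC,UUU -> pick last = UUU
residue 5: I codons sorted = AUA,AUC,AUU -> pick last = AUU
residue 6: I codons sorted = AUA,AUC,AUU -> pick last = AUU
terminator: stop codons sorted = UAA,UAG,UGA -> pick last = UGA

Answer: mRNA: AUGUAUAUUUUUAUUAUUUGA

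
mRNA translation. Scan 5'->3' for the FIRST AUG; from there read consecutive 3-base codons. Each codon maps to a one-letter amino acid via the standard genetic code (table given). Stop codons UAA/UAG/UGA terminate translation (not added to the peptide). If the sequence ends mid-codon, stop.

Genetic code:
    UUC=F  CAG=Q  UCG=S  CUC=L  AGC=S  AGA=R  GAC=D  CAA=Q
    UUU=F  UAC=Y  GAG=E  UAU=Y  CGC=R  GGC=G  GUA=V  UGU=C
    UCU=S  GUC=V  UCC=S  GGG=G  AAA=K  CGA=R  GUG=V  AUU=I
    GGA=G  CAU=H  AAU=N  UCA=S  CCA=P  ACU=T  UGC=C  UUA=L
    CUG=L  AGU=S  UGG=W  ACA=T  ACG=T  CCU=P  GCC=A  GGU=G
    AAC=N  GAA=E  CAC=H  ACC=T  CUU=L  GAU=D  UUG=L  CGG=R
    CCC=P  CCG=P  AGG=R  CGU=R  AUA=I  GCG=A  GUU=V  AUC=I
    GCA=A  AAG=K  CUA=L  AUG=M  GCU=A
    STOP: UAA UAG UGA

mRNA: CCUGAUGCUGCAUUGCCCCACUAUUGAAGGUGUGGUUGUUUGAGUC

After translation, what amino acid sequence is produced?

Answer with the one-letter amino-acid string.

start AUG at pos 4
pos 4: AUG -> M; peptide=M
pos 7: CUG -> L; peptide=ML
pos 10: CAU -> H; peptide=MLH
pos 13: UGC -> C; peptide=MLHC
pos 16: CCC -> P; peptide=MLHCP
pos 19: ACU -> T; peptide=MLHCPT
pos 22: AUU -> I; peptide=MLHCPTI
pos 25: GAA -> E; peptide=MLHCPTIE
pos 28: GGU -> G; peptide=MLHCPTIEG
pos 31: GUG -> V; peptide=MLHCPTIEGV
pos 34: GUU -> V; peptide=MLHCPTIEGVV
pos 37: GUU -> V; peptide=MLHCPTIEGVVV
pos 40: UGA -> STOP

Answer: MLHCPTIEGVVV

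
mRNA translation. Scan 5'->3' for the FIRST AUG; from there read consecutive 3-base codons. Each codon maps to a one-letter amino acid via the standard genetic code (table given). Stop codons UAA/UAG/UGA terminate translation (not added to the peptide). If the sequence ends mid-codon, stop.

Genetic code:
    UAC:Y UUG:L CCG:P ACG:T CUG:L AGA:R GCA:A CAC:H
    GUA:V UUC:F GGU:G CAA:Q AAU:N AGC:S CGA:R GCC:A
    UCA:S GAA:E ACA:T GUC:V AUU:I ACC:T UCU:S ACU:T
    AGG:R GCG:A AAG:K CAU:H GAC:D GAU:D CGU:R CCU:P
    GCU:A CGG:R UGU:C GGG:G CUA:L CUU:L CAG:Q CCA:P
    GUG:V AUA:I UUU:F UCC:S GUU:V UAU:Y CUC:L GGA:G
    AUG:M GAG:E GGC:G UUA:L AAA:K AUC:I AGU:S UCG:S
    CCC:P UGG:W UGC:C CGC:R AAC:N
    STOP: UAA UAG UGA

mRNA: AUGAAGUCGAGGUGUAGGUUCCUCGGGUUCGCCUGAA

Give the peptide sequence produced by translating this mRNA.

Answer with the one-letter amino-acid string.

start AUG at pos 0
pos 0: AUG -> M; peptide=M
pos 3: AAG -> K; peptide=MK
pos 6: UCG -> S; peptide=MKS
pos 9: AGG -> R; peptide=MKSR
pos 12: UGU -> C; peptide=MKSRC
pos 15: AGG -> R; peptide=MKSRCR
pos 18: UUC -> F; peptide=MKSRCRF
pos 21: CUC -> L; peptide=MKSRCRFL
pos 24: GGG -> G; peptide=MKSRCRFLG
pos 27: UUC -> F; peptide=MKSRCRFLGF
pos 30: GCC -> A; peptide=MKSRCRFLGFA
pos 33: UGA -> STOP

Answer: MKSRCRFLGFA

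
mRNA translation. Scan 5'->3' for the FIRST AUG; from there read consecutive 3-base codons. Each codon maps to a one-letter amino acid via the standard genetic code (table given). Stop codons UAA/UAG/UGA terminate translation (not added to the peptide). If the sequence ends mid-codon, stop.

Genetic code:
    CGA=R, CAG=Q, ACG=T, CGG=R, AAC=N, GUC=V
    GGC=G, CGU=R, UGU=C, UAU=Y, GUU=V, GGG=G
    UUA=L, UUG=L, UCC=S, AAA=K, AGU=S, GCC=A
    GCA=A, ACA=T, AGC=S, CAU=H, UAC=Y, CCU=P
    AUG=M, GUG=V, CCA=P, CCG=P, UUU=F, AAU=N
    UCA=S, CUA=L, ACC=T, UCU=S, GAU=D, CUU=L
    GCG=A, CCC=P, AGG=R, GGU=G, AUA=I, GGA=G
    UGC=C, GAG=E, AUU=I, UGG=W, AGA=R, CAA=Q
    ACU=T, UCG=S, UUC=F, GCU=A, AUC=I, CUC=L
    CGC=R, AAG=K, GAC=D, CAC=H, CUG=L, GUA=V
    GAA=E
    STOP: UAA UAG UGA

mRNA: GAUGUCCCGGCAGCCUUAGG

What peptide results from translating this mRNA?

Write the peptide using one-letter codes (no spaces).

start AUG at pos 1
pos 1: AUG -> M; peptide=M
pos 4: UCC -> S; peptide=MS
pos 7: CGG -> R; peptide=MSR
pos 10: CAG -> Q; peptide=MSRQ
pos 13: CCU -> P; peptide=MSRQP
pos 16: UAG -> STOP

Answer: MSRQP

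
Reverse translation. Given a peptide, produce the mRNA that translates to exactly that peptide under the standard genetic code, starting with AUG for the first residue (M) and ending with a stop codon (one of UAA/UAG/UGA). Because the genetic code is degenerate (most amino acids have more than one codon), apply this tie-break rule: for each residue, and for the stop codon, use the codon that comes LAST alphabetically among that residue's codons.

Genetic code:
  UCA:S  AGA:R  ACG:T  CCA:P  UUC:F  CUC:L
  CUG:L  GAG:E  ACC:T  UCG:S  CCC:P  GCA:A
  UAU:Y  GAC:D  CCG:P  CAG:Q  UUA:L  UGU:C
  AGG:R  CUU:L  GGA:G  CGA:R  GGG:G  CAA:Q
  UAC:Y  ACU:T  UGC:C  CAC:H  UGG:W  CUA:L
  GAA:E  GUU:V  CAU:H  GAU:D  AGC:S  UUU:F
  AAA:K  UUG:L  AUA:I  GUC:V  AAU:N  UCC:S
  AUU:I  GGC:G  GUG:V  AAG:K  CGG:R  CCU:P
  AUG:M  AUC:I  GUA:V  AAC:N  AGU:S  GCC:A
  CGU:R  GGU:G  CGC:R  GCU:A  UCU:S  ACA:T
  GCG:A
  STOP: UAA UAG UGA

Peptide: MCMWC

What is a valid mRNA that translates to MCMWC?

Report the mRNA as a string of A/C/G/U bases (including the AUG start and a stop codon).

residue 1: M -> AUG (start codon)
residue 2: C codons sorted = UGC,UGU -> pick last = UGU
residue 3: M -> AUG (only codon)
residue 4: W -> UGG (only codon)
residue 5: C codons sorted = UGC,UGU -> pick last = UGU
terminator: stop codons sorted = UAA,UAG,UGA -> pick last = UGA

Answer: mRNA: AUGUGUAUGUGGUGUUGA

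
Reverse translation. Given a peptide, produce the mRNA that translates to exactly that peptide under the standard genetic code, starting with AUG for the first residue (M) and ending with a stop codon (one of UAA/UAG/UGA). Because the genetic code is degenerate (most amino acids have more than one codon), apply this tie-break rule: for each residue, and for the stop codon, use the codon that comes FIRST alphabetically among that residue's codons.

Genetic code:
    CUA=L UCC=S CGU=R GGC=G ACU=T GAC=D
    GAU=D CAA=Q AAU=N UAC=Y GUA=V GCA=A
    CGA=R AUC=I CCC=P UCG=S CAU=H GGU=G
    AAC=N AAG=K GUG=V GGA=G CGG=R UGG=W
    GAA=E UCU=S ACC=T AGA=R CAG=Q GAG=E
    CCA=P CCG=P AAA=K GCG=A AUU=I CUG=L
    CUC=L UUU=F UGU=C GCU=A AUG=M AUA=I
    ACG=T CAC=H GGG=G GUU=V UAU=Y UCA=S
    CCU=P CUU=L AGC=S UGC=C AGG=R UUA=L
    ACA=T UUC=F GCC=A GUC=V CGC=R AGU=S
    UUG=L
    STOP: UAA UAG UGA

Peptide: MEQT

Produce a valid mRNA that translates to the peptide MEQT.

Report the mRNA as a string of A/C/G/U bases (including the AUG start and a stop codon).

residue 1: M -> AUG (start codon)
residue 2: E codons sorted = GAA,GAG -> pick first = GAA
residue 3: Q codons sorted = CAA,CAG -> pick first = CAA
residue 4: T codons sorted = ACA,ACC,ACG,ACU -> pick first = ACA
terminator: stop codons sorted = UAA,UAG,UGA -> pick first = UAA

Answer: mRNA: AUGGAACAAACAUAA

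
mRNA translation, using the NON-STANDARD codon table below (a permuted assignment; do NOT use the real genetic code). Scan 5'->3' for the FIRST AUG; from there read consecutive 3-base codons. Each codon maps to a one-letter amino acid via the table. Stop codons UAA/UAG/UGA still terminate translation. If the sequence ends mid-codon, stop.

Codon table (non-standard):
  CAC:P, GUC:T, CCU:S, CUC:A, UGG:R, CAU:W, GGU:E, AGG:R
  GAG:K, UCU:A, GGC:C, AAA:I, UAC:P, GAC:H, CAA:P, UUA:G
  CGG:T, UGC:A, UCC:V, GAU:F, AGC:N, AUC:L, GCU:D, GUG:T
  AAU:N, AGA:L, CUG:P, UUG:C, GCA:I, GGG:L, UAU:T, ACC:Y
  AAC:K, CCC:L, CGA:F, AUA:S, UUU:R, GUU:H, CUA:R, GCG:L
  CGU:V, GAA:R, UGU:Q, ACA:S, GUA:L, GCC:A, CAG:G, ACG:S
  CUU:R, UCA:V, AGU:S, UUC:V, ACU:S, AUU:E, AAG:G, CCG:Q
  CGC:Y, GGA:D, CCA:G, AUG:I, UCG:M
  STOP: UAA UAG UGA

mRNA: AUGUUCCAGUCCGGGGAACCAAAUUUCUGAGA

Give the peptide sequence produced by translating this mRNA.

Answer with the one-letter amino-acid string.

start AUG at pos 0
pos 0: AUG -> I; peptide=I
pos 3: UUC -> V; peptide=IV
pos 6: CAG -> G; peptide=IVG
pos 9: UCC -> V; peptide=IVGV
pos 12: GGG -> L; peptide=IVGVL
pos 15: GAA -> R; peptide=IVGVLR
pos 18: CCA -> G; peptide=IVGVLRG
pos 21: AAU -> N; peptide=IVGVLRGN
pos 24: UUC -> V; peptide=IVGVLRGNV
pos 27: UGA -> STOP

Answer: IVGVLRGNV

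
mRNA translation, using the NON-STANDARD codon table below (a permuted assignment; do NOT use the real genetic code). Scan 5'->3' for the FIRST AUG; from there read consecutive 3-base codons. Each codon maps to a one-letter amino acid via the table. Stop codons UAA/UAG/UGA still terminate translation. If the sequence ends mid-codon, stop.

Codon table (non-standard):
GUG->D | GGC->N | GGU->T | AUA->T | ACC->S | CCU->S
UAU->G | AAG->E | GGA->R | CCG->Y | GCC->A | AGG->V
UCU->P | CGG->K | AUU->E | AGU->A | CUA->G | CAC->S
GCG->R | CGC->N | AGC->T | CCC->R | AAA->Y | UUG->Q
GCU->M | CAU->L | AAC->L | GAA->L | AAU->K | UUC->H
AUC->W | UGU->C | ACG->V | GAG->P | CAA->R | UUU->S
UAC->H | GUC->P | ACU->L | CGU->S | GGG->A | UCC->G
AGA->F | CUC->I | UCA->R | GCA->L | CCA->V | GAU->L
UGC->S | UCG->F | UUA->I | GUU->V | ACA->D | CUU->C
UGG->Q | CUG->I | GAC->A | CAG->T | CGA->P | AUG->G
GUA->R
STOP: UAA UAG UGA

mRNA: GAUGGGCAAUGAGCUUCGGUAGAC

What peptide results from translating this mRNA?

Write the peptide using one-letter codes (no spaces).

Answer: GNKPCK

Derivation:
start AUG at pos 1
pos 1: AUG -> G; peptide=G
pos 4: GGC -> N; peptide=GN
pos 7: AAU -> K; peptide=GNK
pos 10: GAG -> P; peptide=GNKP
pos 13: CUU -> C; peptide=GNKPC
pos 16: CGG -> K; peptide=GNKPCK
pos 19: UAG -> STOP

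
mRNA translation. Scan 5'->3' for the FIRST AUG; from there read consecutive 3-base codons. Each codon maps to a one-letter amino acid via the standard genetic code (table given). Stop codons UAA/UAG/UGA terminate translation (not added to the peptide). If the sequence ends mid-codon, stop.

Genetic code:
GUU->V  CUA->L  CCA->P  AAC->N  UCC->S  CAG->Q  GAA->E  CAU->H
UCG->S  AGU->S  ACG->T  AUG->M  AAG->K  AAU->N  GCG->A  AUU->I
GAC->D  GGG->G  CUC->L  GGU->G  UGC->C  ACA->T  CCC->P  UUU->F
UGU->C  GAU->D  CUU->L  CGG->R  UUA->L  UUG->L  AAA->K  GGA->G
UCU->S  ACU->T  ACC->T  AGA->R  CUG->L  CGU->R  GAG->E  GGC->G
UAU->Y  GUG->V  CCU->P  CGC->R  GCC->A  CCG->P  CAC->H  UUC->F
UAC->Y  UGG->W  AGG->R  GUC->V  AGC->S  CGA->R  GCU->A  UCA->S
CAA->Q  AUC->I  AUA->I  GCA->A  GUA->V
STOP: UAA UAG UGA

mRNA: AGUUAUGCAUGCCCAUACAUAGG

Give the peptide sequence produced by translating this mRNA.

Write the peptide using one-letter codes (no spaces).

Answer: MHAHT

Derivation:
start AUG at pos 4
pos 4: AUG -> M; peptide=M
pos 7: CAU -> H; peptide=MH
pos 10: GCC -> A; peptide=MHA
pos 13: CAU -> H; peptide=MHAH
pos 16: ACA -> T; peptide=MHAHT
pos 19: UAG -> STOP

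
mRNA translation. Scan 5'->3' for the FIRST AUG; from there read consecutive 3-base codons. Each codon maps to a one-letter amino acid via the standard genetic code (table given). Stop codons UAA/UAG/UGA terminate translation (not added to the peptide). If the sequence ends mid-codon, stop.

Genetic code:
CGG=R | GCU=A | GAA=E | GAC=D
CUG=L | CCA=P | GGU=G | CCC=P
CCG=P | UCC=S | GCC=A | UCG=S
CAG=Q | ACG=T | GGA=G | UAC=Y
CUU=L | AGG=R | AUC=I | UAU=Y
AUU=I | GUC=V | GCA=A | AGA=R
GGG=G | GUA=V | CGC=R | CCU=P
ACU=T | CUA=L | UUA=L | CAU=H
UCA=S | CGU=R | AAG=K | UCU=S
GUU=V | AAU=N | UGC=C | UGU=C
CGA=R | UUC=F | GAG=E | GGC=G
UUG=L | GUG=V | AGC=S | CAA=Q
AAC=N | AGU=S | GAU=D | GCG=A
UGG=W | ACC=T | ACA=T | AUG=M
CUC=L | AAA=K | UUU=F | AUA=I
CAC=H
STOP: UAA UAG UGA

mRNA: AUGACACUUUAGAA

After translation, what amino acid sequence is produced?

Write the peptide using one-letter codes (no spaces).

Answer: MTL

Derivation:
start AUG at pos 0
pos 0: AUG -> M; peptide=M
pos 3: ACA -> T; peptide=MT
pos 6: CUU -> L; peptide=MTL
pos 9: UAG -> STOP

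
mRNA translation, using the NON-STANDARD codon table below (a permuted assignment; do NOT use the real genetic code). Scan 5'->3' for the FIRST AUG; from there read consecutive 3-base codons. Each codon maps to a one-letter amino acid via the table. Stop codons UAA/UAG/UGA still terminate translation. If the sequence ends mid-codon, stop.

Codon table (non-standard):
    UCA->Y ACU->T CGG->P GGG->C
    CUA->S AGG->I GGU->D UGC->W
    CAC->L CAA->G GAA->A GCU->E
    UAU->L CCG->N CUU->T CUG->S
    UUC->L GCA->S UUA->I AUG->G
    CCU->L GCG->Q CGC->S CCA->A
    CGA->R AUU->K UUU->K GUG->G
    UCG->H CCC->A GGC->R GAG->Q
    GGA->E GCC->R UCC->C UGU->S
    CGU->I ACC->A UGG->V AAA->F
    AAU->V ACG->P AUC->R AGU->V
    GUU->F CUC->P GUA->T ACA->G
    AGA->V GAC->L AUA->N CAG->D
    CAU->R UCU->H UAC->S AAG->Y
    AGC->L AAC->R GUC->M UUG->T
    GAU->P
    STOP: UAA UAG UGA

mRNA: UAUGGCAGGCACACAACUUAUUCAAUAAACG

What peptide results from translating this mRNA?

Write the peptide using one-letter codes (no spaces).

Answer: GSRGGTKG

Derivation:
start AUG at pos 1
pos 1: AUG -> G; peptide=G
pos 4: GCA -> S; peptide=GS
pos 7: GGC -> R; peptide=GSR
pos 10: ACA -> G; peptide=GSRG
pos 13: CAA -> G; peptide=GSRGG
pos 16: CUU -> T; peptide=GSRGGT
pos 19: AUU -> K; peptide=GSRGGTK
pos 22: CAA -> G; peptide=GSRGGTKG
pos 25: UAA -> STOP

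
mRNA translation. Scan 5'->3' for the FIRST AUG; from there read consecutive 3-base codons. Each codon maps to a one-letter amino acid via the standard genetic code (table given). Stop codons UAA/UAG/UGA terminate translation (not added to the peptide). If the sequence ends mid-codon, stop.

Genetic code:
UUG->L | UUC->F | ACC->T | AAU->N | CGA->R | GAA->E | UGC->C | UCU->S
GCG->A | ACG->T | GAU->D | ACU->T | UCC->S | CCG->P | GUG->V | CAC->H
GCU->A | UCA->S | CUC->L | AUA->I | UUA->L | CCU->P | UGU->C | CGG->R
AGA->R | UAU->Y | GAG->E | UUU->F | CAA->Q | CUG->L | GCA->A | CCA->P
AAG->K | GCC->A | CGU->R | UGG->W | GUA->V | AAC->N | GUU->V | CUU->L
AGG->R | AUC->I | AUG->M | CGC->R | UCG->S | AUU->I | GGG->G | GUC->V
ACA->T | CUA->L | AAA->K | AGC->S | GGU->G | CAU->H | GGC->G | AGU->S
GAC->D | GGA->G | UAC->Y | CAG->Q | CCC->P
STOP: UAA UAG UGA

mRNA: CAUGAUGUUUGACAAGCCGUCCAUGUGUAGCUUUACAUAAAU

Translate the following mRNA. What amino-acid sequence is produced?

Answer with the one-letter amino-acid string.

start AUG at pos 1
pos 1: AUG -> M; peptide=M
pos 4: AUG -> M; peptide=MM
pos 7: UUU -> F; peptide=MMF
pos 10: GAC -> D; peptide=MMFD
pos 13: AAG -> K; peptide=MMFDK
pos 16: CCG -> P; peptide=MMFDKP
pos 19: UCC -> S; peptide=MMFDKPS
pos 22: AUG -> M; peptide=MMFDKPSM
pos 25: UGU -> C; peptide=MMFDKPSMC
pos 28: AGC -> S; peptide=MMFDKPSMCS
pos 31: UUU -> F; peptide=MMFDKPSMCSF
pos 34: ACA -> T; peptide=MMFDKPSMCSFT
pos 37: UAA -> STOP

Answer: MMFDKPSMCSFT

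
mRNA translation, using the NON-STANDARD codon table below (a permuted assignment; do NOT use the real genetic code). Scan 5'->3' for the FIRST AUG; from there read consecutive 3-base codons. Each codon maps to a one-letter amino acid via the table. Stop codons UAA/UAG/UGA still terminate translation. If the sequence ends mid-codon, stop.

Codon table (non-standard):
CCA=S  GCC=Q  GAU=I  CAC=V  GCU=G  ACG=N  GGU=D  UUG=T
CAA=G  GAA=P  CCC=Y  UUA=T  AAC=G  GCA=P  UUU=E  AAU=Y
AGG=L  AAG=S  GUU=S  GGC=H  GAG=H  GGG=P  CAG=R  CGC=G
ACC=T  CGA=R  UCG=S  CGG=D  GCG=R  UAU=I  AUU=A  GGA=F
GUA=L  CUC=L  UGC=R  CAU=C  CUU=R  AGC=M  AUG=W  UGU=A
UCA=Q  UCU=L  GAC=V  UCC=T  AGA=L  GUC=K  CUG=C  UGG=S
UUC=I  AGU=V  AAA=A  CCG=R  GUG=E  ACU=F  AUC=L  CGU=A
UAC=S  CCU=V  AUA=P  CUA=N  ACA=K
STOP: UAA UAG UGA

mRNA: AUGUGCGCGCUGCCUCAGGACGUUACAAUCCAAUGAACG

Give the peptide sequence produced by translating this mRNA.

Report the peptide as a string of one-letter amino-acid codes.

Answer: WRRCVRVSKLG

Derivation:
start AUG at pos 0
pos 0: AUG -> W; peptide=W
pos 3: UGC -> R; peptide=WR
pos 6: GCG -> R; peptide=WRR
pos 9: CUG -> C; peptide=WRRC
pos 12: CCU -> V; peptide=WRRCV
pos 15: CAG -> R; peptide=WRRCVR
pos 18: GAC -> V; peptide=WRRCVRV
pos 21: GUU -> S; peptide=WRRCVRVS
pos 24: ACA -> K; peptide=WRRCVRVSK
pos 27: AUC -> L; peptide=WRRCVRVSKL
pos 30: CAA -> G; peptide=WRRCVRVSKLG
pos 33: UGA -> STOP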